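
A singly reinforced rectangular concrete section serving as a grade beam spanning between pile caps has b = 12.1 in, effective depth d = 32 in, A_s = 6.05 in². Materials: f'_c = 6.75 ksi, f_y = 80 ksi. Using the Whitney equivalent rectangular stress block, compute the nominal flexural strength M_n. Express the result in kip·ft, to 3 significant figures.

T = A_s f_y = 6.05 × 80 = 484 kips.
a = T/(0.85 f'_c b) = 484/(0.85 × 6.75 × 12.1) = 6.972 in.
M_n = T(d − a/2) = 484 × (32 − 3.486) = 13800.8 kip·in = 13800.8/12 = 1150.07 kip·ft.

M_n ≈ 1150 kip·ft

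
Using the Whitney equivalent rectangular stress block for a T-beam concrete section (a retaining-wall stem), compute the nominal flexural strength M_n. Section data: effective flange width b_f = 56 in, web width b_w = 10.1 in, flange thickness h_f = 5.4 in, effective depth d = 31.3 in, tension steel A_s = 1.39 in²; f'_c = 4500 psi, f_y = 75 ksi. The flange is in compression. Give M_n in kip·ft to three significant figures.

M_n ≈ 270 kip·ft

Tension: T = A_s f_y = 1.39 × 75 = 104.25 kips.
Try a within the flange: a = T/(0.85 f'_c b_f) = 104.25/(0.85 × 4.5 × 56) = 0.487 in.
Since a = 0.487 ≤ h_f = 5.4 in, the stress block lies entirely in the flange; analyse as a rectangular beam of width b_f.
M_n = T(d − a/2) = 104.25 × (31.3 − 0.2435) = 3237.6 kip·in.
M_n = 3237.6/12 = 269.80 kip·ft.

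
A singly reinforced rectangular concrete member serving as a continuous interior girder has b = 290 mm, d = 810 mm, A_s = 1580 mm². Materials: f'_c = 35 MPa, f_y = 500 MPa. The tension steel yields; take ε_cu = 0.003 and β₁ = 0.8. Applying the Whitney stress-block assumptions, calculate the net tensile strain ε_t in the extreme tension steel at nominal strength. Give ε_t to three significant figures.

a = A_s f_y/(0.85 f'_c b) = 91.57 mm.
β₁ = 0.8, so c = a/β₁ = 91.57/0.8 = 114.46 mm.
From the linear strain diagram with ε_cu = 0.003: ε_t = 0.003 (d − c)/c = 0.003 × (810 − 114.46)/114.46 = 0.0182.
Since ε_t ≥ 0.005, the section is tension-controlled.

ε_t ≈ 0.0182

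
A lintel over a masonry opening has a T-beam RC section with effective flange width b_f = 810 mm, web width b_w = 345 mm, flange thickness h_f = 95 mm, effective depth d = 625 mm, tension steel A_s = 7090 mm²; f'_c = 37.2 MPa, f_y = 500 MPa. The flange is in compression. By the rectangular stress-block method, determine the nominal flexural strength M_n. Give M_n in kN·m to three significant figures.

Tension: T = A_s f_y = 7090 × 500 = 3545000 N.
Try a within the flange: a = T/(0.85 f'_c b_f) = 3545000/(0.85 × 37.2 × 810) = 138.41 mm.
a = 138.41 > h_f = 95 mm: the block extends into the web. Split into flange-overhang and web parts.
C_f = 0.85 f'_c (b_f − b_w) h_f = 0.85 × 37.2 × (810 − 345) × 95 = 1396814 N.
Remaining web compression depth: a_w = (T − C_f)/(0.85 f'_c b_w) = (3545000 − 1396814)/(0.85 × 37.2 × 345) = 196.92 mm.
M_n = C_f(d − h_f/2) + (T − C_f)(d − a_w/2) = 1396814 × (625 − 47.5) + 2148186 × (625 − 98.46) = 806.66 + 1131.11 = 1937.77 × 10⁶ N·mm.
M_n = 1937.77 kN·m.

M_n ≈ 1940 kN·m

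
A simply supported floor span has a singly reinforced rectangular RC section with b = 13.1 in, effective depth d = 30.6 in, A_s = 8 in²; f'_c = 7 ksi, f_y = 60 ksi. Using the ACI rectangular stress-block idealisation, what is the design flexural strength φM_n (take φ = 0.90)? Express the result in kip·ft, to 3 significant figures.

T = A_s f_y = 8 × 60 = 480 kips.
a = T/(0.85 f'_c b) = 480/(0.85 × 7 × 13.1) = 6.158 in.
M_n = T(d − a/2) = 480 × (30.6 − 3.079) = 13210.1 kip·in = 13210.1/12 = 1100.84 kip·ft.
φM_n = 0.90 × 1100.84 = 990.76 kip·ft.

φM_n ≈ 991 kip·ft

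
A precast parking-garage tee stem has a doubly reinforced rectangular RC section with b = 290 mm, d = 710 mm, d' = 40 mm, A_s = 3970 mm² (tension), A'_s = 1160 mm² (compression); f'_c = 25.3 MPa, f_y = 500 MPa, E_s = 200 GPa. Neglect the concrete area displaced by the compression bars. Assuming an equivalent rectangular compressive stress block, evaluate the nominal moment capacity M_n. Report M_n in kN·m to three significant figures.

M_n ≈ 1230 kN·m

Assume both tension and compression steel yield.
Net tension couple steel: A_s − A'_s = 2810 mm².
a = (A_s − A'_s) f_y / (0.85 f'_c b) = 1405000/(0.85 × 25.3 × 290) = 225.29 mm.
c = a/β₁ = 225.29/0.85 = 265.05 mm; ε'_s = 0.003(c − d')/c = 0.0025 ≥ f_y/E_s = 0.0025, so compression steel does yield.
M_n = (A_s − A'_s) f_y (d − a/2) + A'_s f_y (d − d') = [1405000 × (710 − 112.645) + 580000 × (710 − 40)] × 10⁻⁶ = 839.28 + 388.60 = 1227.88 kN·m.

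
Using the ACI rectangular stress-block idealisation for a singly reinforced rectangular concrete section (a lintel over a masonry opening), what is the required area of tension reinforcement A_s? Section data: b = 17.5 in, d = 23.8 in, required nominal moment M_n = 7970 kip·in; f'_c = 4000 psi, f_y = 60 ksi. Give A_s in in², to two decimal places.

From M_n = 0.85 f'_c a b (d − a/2):
a = d − √(d² − 2M_n/(0.85 f'_c b)) = 23.8 − √(23.8² − 2 × 7970/(0.85 × 4 × 17.5)) = 6.522 in.
A_s = 0.85 f'_c a b / f_y = 0.85 × 4 × 6.522 × 17.5 / 60 = 6.468 in².

A_s ≈ 6.47 in²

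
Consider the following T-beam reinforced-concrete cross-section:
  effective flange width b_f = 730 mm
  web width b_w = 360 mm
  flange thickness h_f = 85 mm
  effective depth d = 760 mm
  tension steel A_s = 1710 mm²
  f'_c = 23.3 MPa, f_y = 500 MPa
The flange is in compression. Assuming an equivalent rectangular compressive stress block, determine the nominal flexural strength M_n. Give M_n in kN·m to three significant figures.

M_n ≈ 625 kN·m

Tension: T = A_s f_y = 1710 × 500 = 855000 N.
Try a within the flange: a = T/(0.85 f'_c b_f) = 855000/(0.85 × 23.3 × 730) = 59.14 mm.
Since a = 59.14 ≤ h_f = 85 mm, the stress block lies entirely in the flange; analyse as a rectangular beam of width b_f.
M_n = T(d − a/2) = 855000 × (760 − 29.57) = 624.52 × 10⁶ N·mm.
M_n = 624.52 kN·m.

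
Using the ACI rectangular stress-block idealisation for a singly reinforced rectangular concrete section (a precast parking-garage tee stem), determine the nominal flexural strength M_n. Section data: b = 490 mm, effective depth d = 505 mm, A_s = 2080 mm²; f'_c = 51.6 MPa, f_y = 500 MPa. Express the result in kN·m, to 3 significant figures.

T = A_s f_y = 2080 × 500 = 1040000 N = 1040 kN.
From C = T: a = T/(0.85 f'_c b) = 1040000/(0.85 × 51.6 × 490) = 48.39 mm.
M_n = T(d − a/2) = 1040 kN × (505 − 24.195) mm = 500.04 kN·m.

M_n ≈ 500 kN·m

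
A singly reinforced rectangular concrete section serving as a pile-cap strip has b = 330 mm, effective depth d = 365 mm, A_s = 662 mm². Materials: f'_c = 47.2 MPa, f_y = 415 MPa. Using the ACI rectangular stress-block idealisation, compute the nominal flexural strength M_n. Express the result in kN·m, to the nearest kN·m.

M_n ≈ 97 kN·m

T = A_s f_y = 662 × 415 = 274730 N = 274.73 kN.
From C = T: a = T/(0.85 f'_c b) = 274730/(0.85 × 47.2 × 330) = 20.75 mm.
M_n = T(d − a/2) = 274.73 kN × (365 − 10.375) mm = 97.43 kN·m.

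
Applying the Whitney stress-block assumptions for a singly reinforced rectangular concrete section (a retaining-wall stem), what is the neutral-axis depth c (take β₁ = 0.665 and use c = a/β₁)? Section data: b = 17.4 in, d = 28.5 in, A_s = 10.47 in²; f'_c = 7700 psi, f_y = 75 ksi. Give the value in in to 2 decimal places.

c ≈ 10.37 in

T = A_s f_y = 10.47 × 75 = 785.25 kips.
a = T/(0.85 f'_c b) = 785.25/(0.85 × 7.7 × 17.4) = 6.8952 in.
With β₁ = 0.665, c = a/β₁ = 6.8952/0.665 = 10.37 in.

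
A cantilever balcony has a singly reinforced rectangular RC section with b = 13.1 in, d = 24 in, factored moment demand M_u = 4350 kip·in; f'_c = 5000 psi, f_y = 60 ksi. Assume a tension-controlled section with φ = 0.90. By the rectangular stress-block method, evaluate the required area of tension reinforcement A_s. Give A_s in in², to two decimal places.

M_n = M_u/φ = 4350/0.90 = 4833.33 kip·in.
From M_n = 0.85 f'_c a b (d − a/2):
a = d − √(d² − 2M_n/(0.85 f'_c b)) = 24 − √(24² − 2 × 4833.33/(0.85 × 5 × 13.1)) = 3.941 in.
A_s = 0.85 f'_c a b / f_y = 0.85 × 5 × 3.941 × 13.1 / 60 = 3.657 in².

A_s ≈ 3.66 in²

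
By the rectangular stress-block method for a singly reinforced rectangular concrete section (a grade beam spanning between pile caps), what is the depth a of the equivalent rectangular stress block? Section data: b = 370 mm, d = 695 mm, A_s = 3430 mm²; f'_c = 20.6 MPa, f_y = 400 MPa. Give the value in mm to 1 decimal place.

T = A_s f_y = 3430 × 400 = 1372000 N = 1372 kN.
Setting C = 0.85 f'_c a b equal to T: a = 1372000/(0.85 × 20.6 × 370) = 211.8 mm.

a ≈ 211.8 mm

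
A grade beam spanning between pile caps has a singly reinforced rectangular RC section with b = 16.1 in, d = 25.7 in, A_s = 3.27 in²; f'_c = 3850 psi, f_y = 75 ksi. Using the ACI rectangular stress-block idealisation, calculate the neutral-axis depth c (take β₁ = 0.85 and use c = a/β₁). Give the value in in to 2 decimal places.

T = A_s f_y = 3.27 × 75 = 245.25 kips.
a = T/(0.85 f'_c b) = 245.25/(0.85 × 3.85 × 16.1) = 4.6548 in.
With β₁ = 0.85, c = a/β₁ = 4.6548/0.85 = 5.48 in.

c ≈ 5.48 in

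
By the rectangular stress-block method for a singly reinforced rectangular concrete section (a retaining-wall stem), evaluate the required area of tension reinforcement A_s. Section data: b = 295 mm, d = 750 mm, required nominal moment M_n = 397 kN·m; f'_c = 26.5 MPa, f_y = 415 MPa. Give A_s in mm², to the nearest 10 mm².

A_s ≈ 1350 mm²

With M_n = 0.85 f'_c a b (d − a/2), solve the quadratic for a:
a = d − √(d² − 2M_n/(0.85 f'_c b)) = 750 − √(750² − 2 × 397×10⁶/(0.85 × 26.5 × 295)) = 84.41 mm.
A_s = 0.85 f'_c a b / f_y = 0.85 × 26.5 × 84.41 × 295 / 415 = 1351.6 mm².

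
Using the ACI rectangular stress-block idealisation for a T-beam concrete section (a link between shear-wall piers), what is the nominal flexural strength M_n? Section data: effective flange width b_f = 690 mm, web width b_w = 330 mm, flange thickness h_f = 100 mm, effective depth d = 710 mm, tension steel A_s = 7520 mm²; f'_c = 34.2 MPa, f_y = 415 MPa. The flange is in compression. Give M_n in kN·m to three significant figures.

Tension: T = A_s f_y = 7520 × 415 = 3120800 N.
Try a within the flange: a = T/(0.85 f'_c b_f) = 3120800/(0.85 × 34.2 × 690) = 155.59 mm.
a = 155.59 > h_f = 100 mm: the block extends into the web. Split into flange-overhang and web parts.
C_f = 0.85 f'_c (b_f − b_w) h_f = 0.85 × 34.2 × (690 − 330) × 100 = 1046520 N.
Remaining web compression depth: a_w = (T − C_f)/(0.85 f'_c b_w) = (3120800 − 1046520)/(0.85 × 34.2 × 330) = 216.23 mm.
M_n = C_f(d − h_f/2) + (T − C_f)(d − a_w/2) = 1046520 × (710 − 50) + 2074280 × (710 − 108.115) = 690.70 + 1248.48 = 1939.18 × 10⁶ N·mm.
M_n = 1939.18 kN·m.

M_n ≈ 1940 kN·m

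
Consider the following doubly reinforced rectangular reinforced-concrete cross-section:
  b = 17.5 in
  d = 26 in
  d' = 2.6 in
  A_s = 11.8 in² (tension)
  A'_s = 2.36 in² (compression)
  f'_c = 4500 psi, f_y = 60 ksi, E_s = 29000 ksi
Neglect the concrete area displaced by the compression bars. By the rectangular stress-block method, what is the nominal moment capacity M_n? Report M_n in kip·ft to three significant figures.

M_n ≈ 1300 kip·ft

Assume both steels yield.
a = (A_s − A'_s) f_y/(0.85 f'_c b) = (11.8 − 2.36) × 60/(0.85 × 4.5 × 17.5) = 8.462 in.
c = a/β₁ = 8.462/0.825 = 10.257 in; ε'_s = 0.003(c − d')/c = 0.0022 ≥ ε_y = 0.0021, so the compression steel yields.
M_n = (A_s − A'_s) f_y (d − a/2) + A'_s f_y (d − d') = 566.4 × (26 − 4.231) + 141.6 × (26 − 2.6) = 12330.0 + 3313.4 = 15643.4 kip·in = 15643.4/12 = 1303.62 kip·ft.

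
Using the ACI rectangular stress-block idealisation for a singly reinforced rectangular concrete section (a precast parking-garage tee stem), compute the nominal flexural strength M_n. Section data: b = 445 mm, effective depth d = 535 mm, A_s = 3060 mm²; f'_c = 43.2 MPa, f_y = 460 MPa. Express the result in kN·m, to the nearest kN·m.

M_n ≈ 692 kN·m

T = A_s f_y = 3060 × 460 = 1407600 N = 1407.6 kN.
From C = T: a = T/(0.85 f'_c b) = 1407600/(0.85 × 43.2 × 445) = 86.14 mm.
M_n = T(d − a/2) = 1407.6 kN × (535 − 43.07) mm = 692.44 kN·m.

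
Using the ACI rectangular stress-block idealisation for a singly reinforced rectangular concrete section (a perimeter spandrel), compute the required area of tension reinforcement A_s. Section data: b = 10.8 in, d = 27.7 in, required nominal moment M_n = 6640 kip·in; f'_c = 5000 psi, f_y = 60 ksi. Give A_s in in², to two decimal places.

From M_n = 0.85 f'_c a b (d − a/2):
a = d − √(d² − 2M_n/(0.85 f'_c b)) = 27.7 − √(27.7² − 2 × 6640/(0.85 × 5 × 10.8)) = 5.838 in.
A_s = 0.85 f'_c a b / f_y = 0.85 × 5 × 5.838 × 10.8 / 60 = 4.466 in².

A_s ≈ 4.47 in²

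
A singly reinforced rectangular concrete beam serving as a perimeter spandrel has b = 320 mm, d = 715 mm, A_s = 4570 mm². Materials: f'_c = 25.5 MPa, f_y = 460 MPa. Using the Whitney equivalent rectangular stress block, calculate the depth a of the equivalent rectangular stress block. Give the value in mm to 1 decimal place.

a ≈ 303.1 mm

T = A_s f_y = 4570 × 460 = 2102200 N = 2102.2 kN.
Setting C = 0.85 f'_c a b equal to T: a = 2102200/(0.85 × 25.5 × 320) = 303.1 mm.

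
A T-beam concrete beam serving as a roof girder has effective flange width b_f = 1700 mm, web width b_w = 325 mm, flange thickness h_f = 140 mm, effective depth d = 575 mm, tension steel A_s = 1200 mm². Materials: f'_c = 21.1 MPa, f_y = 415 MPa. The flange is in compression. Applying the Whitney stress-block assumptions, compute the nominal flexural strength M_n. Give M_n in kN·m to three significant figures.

M_n ≈ 282 kN·m

Tension: T = A_s f_y = 1200 × 415 = 498000 N.
Try a within the flange: a = T/(0.85 f'_c b_f) = 498000/(0.85 × 21.1 × 1700) = 16.33 mm.
Since a = 16.33 ≤ h_f = 140 mm, the stress block lies entirely in the flange; analyse as a rectangular beam of width b_f.
M_n = T(d − a/2) = 498000 × (575 − 8.165) = 282.28 × 10⁶ N·mm.
M_n = 282.28 kN·m.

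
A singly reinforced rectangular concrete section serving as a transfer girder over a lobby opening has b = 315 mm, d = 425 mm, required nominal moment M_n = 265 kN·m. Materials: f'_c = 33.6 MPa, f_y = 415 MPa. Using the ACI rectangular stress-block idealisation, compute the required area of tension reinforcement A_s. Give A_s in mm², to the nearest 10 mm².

A_s ≈ 1650 mm²

With M_n = 0.85 f'_c a b (d − a/2), solve the quadratic for a:
a = d − √(d² − 2M_n/(0.85 f'_c b)) = 425 − √(425² − 2 × 265×10⁶/(0.85 × 33.6 × 315)) = 76.13 mm.
A_s = 0.85 f'_c a b / f_y = 0.85 × 33.6 × 76.13 × 315 / 415 = 1650.4 mm².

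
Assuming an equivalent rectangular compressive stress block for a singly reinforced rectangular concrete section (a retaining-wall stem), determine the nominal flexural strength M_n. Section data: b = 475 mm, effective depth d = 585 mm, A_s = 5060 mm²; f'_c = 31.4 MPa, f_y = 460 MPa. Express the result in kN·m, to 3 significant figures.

T = A_s f_y = 5060 × 460 = 2327600 N = 2327.6 kN.
From C = T: a = T/(0.85 f'_c b) = 2327600/(0.85 × 31.4 × 475) = 183.60 mm.
M_n = T(d − a/2) = 2327.6 kN × (585 − 91.8) mm = 1147.97 kN·m.

M_n ≈ 1150 kN·m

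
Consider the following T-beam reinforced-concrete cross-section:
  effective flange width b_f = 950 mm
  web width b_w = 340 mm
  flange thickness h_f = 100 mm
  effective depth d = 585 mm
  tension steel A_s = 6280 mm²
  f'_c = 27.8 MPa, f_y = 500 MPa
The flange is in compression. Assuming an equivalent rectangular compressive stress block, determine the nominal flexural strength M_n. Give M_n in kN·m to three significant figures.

M_n ≈ 1590 kN·m

Tension: T = A_s f_y = 6280 × 500 = 3140000 N.
Try a within the flange: a = T/(0.85 f'_c b_f) = 3140000/(0.85 × 27.8 × 950) = 139.88 mm.
a = 139.88 > h_f = 100 mm: the block extends into the web. Split into flange-overhang and web parts.
C_f = 0.85 f'_c (b_f − b_w) h_f = 0.85 × 27.8 × (950 − 340) × 100 = 1441430 N.
Remaining web compression depth: a_w = (T − C_f)/(0.85 f'_c b_w) = (3140000 − 1441430)/(0.85 × 27.8 × 340) = 211.42 mm.
M_n = C_f(d − h_f/2) + (T − C_f)(d − a_w/2) = 1441430 × (585 − 50) + 1698570 × (585 − 105.71) = 771.17 + 814.11 = 1585.28 × 10⁶ N·mm.
M_n = 1585.28 kN·m.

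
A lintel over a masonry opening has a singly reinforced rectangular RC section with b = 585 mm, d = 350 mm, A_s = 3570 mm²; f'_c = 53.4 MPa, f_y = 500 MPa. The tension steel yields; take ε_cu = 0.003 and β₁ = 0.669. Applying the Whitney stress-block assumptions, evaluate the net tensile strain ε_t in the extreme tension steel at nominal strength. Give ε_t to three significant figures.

a = A_s f_y/(0.85 f'_c b) = 67.22 mm.
β₁ = 0.669, so c = a/β₁ = 67.22/0.669 = 100.48 mm.
From the linear strain diagram with ε_cu = 0.003: ε_t = 0.003 (d − c)/c = 0.003 × (350 − 100.48)/100.48 = 0.00745.
Since ε_t ≥ 0.005, the section is tension-controlled.

ε_t ≈ 0.00745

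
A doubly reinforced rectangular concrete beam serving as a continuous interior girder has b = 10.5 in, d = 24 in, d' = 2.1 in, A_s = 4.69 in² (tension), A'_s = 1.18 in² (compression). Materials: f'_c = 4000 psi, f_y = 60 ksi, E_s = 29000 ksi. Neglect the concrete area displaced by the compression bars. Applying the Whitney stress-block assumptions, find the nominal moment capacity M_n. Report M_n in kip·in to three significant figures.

Assume both steels yield.
a = (A_s − A'_s) f_y/(0.85 f'_c b) = (4.69 − 1.18) × 60/(0.85 × 4 × 10.5) = 5.899 in.
c = a/β₁ = 5.899/0.85 = 6.940 in; ε'_s = 0.003(c − d')/c = 0.0021 ≥ ε_y = 0.0021, so the compression steel yields.
M_n = (A_s − A'_s) f_y (d − a/2) + A'_s f_y (d − d') = 210.6 × (24 − 2.9495) + 70.8 × (24 − 2.1) = 4433.2 + 1550.5 = 5983.7 kip·in.

M_n ≈ 5980 kip·in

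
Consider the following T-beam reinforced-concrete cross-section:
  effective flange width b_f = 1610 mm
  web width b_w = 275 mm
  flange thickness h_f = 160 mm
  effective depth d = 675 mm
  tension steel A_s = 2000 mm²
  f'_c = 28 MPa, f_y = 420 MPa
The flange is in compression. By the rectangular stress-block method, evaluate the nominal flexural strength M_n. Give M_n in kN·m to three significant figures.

Tension: T = A_s f_y = 2000 × 420 = 840000 N.
Try a within the flange: a = T/(0.85 f'_c b_f) = 840000/(0.85 × 28 × 1610) = 21.92 mm.
Since a = 21.92 ≤ h_f = 160 mm, the stress block lies entirely in the flange; analyse as a rectangular beam of width b_f.
M_n = T(d − a/2) = 840000 × (675 − 10.96) = 557.79 × 10⁶ N·mm.
M_n = 557.79 kN·m.

M_n ≈ 558 kN·m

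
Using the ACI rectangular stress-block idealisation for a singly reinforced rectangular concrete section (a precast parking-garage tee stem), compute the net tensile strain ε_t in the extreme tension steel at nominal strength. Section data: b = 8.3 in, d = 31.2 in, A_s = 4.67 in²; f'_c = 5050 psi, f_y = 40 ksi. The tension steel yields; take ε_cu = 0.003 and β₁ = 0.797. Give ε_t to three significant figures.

a = A_s f_y/(0.85 f'_c b) = 5.243 in.
β₁ = 0.797, so c = a/β₁ = 5.243/0.797 = 6.578 in.
From the linear strain diagram with ε_cu = 0.003: ε_t = 0.003 (d − c)/c = 0.003 × (31.2 − 6.578)/6.578 = 0.0112.
Since ε_t ≥ 0.005, the section is tension-controlled.

ε_t ≈ 0.0112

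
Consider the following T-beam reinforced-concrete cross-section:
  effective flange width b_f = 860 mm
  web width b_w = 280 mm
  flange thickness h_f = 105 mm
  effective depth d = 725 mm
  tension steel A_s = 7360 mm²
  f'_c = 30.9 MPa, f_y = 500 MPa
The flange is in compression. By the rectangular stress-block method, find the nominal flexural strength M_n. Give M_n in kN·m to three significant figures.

Tension: T = A_s f_y = 7360 × 500 = 3680000 N.
Try a within the flange: a = T/(0.85 f'_c b_f) = 3680000/(0.85 × 30.9 × 860) = 162.92 mm.
a = 162.92 > h_f = 105 mm: the block extends into the web. Split into flange-overhang and web parts.
C_f = 0.85 f'_c (b_f − b_w) h_f = 0.85 × 30.9 × (860 − 280) × 105 = 1599539 N.
Remaining web compression depth: a_w = (T − C_f)/(0.85 f'_c b_w) = (3680000 − 1599539)/(0.85 × 30.9 × 280) = 282.89 mm.
M_n = C_f(d − h_f/2) + (T − C_f)(d − a_w/2) = 1599539 × (725 − 52.5) + 2080461 × (725 − 141.445) = 1075.69 + 1214.06 = 2289.75 × 10⁶ N·mm.
M_n = 2289.75 kN·m.

M_n ≈ 2290 kN·m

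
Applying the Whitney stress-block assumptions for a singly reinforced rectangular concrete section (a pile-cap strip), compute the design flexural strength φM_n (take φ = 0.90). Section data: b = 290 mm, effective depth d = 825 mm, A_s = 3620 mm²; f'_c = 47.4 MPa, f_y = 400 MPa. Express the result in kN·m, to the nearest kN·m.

φM_n ≈ 994 kN·m

T = A_s f_y = 3620 × 400 = 1448000 N = 1448 kN.
From C = T: a = T/(0.85 f'_c b) = 1448000/(0.85 × 47.4 × 290) = 123.93 mm.
M_n = T(d − a/2) = 1448 kN × (825 − 61.965) mm = 1104.87 kN·m.
φM_n = 0.90 × 1104.87 = 994.38 kN·m.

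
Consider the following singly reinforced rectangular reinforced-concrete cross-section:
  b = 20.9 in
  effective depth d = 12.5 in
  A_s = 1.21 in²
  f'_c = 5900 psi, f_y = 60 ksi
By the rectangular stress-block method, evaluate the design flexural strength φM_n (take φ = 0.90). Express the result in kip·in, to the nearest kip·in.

φM_n ≈ 794 kip·in

T = A_s f_y = 1.21 × 60 = 72.6 kips.
a = T/(0.85 f'_c b) = 72.6/(0.85 × 5.9 × 20.9) = 0.693 in.
M_n = T(d − a/2) = 72.6 × (12.5 − 0.3465) = 882.3 kip·in.
φM_n = 0.90 × 882.3 = 794.1 kip·in.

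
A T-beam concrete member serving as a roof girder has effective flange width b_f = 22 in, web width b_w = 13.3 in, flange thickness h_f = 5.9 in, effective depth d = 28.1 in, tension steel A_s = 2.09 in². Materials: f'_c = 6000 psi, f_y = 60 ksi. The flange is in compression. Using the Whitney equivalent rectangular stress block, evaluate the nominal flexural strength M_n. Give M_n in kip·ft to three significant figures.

Tension: T = A_s f_y = 2.09 × 60 = 125.4 kips.
Try a within the flange: a = T/(0.85 f'_c b_f) = 125.4/(0.85 × 6 × 22) = 1.118 in.
Since a = 1.118 ≤ h_f = 5.9 in, the stress block lies entirely in the flange; analyse as a rectangular beam of width b_f.
M_n = T(d − a/2) = 125.4 × (28.1 − 0.559) = 3453.6 kip·in.
M_n = 3453.6/12 = 287.80 kip·ft.

M_n ≈ 288 kip·ft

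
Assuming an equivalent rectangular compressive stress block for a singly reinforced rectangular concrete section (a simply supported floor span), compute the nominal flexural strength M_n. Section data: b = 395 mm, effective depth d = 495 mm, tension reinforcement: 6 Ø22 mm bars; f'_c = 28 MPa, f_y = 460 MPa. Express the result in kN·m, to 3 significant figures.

A_s = 6 × 380 = 2280 mm².
T = A_s f_y = 2280 × 460 = 1048800 N = 1048.8 kN.
From C = T: a = T/(0.85 f'_c b) = 1048800/(0.85 × 28 × 395) = 111.56 mm.
M_n = T(d − a/2) = 1048.8 kN × (495 − 55.78) mm = 460.65 kN·m.

M_n ≈ 461 kN·m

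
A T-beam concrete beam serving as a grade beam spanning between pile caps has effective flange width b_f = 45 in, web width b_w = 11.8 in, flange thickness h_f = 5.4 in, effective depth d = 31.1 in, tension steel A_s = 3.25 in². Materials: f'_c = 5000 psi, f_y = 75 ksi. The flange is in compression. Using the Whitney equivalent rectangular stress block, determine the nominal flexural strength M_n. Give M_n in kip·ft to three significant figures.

M_n ≈ 619 kip·ft

Tension: T = A_s f_y = 3.25 × 75 = 243.75 kips.
Try a within the flange: a = T/(0.85 f'_c b_f) = 243.75/(0.85 × 5 × 45) = 1.275 in.
Since a = 1.275 ≤ h_f = 5.4 in, the stress block lies entirely in the flange; analyse as a rectangular beam of width b_f.
M_n = T(d − a/2) = 243.75 × (31.1 − 0.6375) = 7425.2 kip·in.
M_n = 7425.2/12 = 618.77 kip·ft.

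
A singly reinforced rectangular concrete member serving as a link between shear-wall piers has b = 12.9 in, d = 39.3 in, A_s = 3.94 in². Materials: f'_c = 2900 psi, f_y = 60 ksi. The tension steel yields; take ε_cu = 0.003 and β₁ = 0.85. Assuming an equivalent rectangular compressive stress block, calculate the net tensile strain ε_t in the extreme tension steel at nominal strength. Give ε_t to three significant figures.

ε_t ≈ 0.0105

a = A_s f_y/(0.85 f'_c b) = 7.434 in.
β₁ = 0.85, so c = a/β₁ = 7.434/0.85 = 8.746 in.
From the linear strain diagram with ε_cu = 0.003: ε_t = 0.003 (d − c)/c = 0.003 × (39.3 − 8.746)/8.746 = 0.0105.
Since ε_t ≥ 0.005, the section is tension-controlled.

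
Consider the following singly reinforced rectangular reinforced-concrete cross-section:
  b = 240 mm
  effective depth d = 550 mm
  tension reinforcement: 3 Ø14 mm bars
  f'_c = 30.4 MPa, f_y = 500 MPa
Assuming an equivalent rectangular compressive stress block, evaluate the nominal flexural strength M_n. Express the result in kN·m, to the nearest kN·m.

A_s = 3 × 154 = 462 mm².
T = A_s f_y = 462 × 500 = 231000 N = 231 kN.
From C = T: a = T/(0.85 f'_c b) = 231000/(0.85 × 30.4 × 240) = 37.25 mm.
M_n = T(d − a/2) = 231 kN × (550 − 18.625) mm = 122.75 kN·m.

M_n ≈ 123 kN·m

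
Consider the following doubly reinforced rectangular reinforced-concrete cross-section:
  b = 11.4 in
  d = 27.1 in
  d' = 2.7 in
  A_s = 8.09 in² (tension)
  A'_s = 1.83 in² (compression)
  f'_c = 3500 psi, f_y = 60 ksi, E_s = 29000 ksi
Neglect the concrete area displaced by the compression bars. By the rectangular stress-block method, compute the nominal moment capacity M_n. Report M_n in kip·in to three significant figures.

M_n ≈ 10800 kip·in

Assume both steels yield.
a = (A_s − A'_s) f_y/(0.85 f'_c b) = (8.09 − 1.83) × 60/(0.85 × 3.5 × 11.4) = 11.075 in.
c = a/β₁ = 11.075/0.85 = 13.029 in; ε'_s = 0.003(c − d')/c = 0.0024 ≥ ε_y = 0.0021, so the compression steel yields.
M_n = (A_s − A'_s) f_y (d − a/2) + A'_s f_y (d − d') = 375.6 × (27.1 − 5.5375) + 109.8 × (27.1 − 2.7) = 8098.9 + 2679.1 = 10778.0 kip·in.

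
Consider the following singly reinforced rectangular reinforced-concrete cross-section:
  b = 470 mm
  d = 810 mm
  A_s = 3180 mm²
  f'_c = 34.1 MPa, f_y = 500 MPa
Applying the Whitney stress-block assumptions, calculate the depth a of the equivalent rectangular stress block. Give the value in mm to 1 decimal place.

T = A_s f_y = 3180 × 500 = 1590000 N = 1590 kN.
Setting C = 0.85 f'_c a b equal to T: a = 1590000/(0.85 × 34.1 × 470) = 116.7 mm.

a ≈ 116.7 mm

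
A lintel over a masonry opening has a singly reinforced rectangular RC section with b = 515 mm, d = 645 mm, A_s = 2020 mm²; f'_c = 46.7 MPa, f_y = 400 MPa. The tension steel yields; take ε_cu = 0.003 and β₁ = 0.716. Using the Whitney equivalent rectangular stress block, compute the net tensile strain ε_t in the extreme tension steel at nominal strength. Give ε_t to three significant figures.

a = A_s f_y/(0.85 f'_c b) = 39.52 mm.
β₁ = 0.716, so c = a/β₁ = 39.52/0.716 = 55.20 mm.
From the linear strain diagram with ε_cu = 0.003: ε_t = 0.003 (d − c)/c = 0.003 × (645 − 55.20)/55.20 = 0.0321.
Since ε_t ≥ 0.005, the section is tension-controlled.

ε_t ≈ 0.0321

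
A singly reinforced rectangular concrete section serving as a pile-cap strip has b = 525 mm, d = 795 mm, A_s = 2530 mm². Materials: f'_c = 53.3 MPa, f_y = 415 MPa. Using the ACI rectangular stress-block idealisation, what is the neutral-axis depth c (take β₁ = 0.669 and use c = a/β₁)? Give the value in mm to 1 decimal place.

c ≈ 66.0 mm

T = A_s f_y = 2530 × 415 = 1049950 N = 1049.95 kN.
Setting C = 0.85 f'_c a b equal to T: a = 1049950/(0.85 × 53.3 × 525) = 44.143 mm.
With β₁ = 0.669, c = a/β₁ = 44.143/0.669 = 66.0 mm.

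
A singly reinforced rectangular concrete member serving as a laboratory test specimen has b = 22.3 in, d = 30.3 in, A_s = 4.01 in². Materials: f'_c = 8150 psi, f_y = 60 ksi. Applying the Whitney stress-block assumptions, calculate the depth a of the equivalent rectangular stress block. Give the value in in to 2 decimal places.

a ≈ 1.56 in

T = A_s f_y = 4.01 × 60 = 240.6 kips.
a = T/(0.85 f'_c b) = 240.6/(0.85 × 8.15 × 22.3) = 1.56 in.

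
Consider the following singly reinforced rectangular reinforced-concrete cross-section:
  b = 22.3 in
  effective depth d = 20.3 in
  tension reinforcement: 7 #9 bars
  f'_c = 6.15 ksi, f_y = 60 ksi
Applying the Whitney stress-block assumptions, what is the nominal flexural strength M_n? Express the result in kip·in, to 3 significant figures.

M_n ≈ 7770 kip·in

A_s = 7 × 1 = 7 in².
T = A_s f_y = 7 × 60 = 420 kips.
a = T/(0.85 f'_c b) = 420/(0.85 × 6.15 × 22.3) = 3.603 in.
M_n = T(d − a/2) = 420 × (20.3 − 1.8015) = 7769.4 kip·in.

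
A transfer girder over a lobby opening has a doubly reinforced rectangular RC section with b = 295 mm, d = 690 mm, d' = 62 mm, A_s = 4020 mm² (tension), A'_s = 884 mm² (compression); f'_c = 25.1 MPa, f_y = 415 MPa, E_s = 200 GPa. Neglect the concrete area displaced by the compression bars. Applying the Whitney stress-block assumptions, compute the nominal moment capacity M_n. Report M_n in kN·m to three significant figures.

Assume both tension and compression steel yield.
Net tension couple steel: A_s − A'_s = 3136 mm².
a = (A_s − A'_s) f_y / (0.85 f'_c b) = 1301440/(0.85 × 25.1 × 295) = 206.78 mm.
c = a/β₁ = 206.78/0.85 = 243.27 mm; ε'_s = 0.003(c − d')/c = 0.0022 ≥ f_y/E_s = 0.0021, so compression steel does yield.
M_n = (A_s − A'_s) f_y (d − a/2) + A'_s f_y (d − d') = [1301440 × (690 − 103.39) + 366860 × (690 − 62)] × 10⁻⁶ = 763.44 + 230.39 = 993.83 kN·m.

M_n ≈ 994 kN·m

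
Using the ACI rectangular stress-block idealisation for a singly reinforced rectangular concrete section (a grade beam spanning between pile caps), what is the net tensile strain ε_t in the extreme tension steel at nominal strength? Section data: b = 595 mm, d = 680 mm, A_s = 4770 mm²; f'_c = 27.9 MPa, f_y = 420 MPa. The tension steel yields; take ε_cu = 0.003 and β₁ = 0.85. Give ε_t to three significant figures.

ε_t ≈ 0.00921

a = A_s f_y/(0.85 f'_c b) = 141.98 mm.
β₁ = 0.85, so c = a/β₁ = 141.98/0.85 = 167.04 mm.
From the linear strain diagram with ε_cu = 0.003: ε_t = 0.003 (d − c)/c = 0.003 × (680 − 167.04)/167.04 = 0.00921.
Since ε_t ≥ 0.005, the section is tension-controlled.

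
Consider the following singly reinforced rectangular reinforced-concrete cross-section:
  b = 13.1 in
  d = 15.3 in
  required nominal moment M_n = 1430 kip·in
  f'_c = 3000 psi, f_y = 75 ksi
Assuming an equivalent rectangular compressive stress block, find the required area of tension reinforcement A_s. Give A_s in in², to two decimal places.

From M_n = 0.85 f'_c a b (d − a/2):
a = d − √(d² − 2M_n/(0.85 f'_c b)) = 15.3 − √(15.3² − 2 × 1430/(0.85 × 3 × 13.1)) = 3.115 in.
A_s = 0.85 f'_c a b / f_y = 0.85 × 3 × 3.115 × 13.1 / 75 = 1.387 in².

A_s ≈ 1.39 in²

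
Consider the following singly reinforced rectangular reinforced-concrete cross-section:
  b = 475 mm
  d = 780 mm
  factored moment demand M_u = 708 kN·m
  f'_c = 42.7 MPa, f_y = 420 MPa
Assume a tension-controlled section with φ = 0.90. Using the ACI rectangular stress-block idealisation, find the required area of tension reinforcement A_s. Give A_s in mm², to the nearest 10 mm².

A_s ≈ 2500 mm²

M_n = M_u/φ = 708/0.90 = 786.667 kN·m.
With M_n = 0.85 f'_c a b (d − a/2), solve the quadratic for a:
a = d − √(d² − 2M_n/(0.85 f'_c b)) = 780 − √(780² − 2 × 786.667×10⁶/(0.85 × 42.7 × 475)) = 60.88 mm.
A_s = 0.85 f'_c a b / f_y = 0.85 × 42.7 × 60.88 × 475 / 420 = 2499.0 mm².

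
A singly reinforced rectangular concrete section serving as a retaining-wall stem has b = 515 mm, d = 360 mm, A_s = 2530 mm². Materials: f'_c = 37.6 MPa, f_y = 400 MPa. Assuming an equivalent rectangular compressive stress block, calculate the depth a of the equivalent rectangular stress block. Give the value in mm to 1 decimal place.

T = A_s f_y = 2530 × 400 = 1012000 N = 1012 kN.
Setting C = 0.85 f'_c a b equal to T: a = 1012000/(0.85 × 37.6 × 515) = 61.5 mm.

a ≈ 61.5 mm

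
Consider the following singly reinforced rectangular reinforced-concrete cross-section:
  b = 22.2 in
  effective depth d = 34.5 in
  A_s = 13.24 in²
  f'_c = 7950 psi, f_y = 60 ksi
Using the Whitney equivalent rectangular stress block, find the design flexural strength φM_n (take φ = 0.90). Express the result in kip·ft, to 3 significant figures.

T = A_s f_y = 13.24 × 60 = 794.4 kips.
a = T/(0.85 f'_c b) = 794.4/(0.85 × 7.95 × 22.2) = 5.295 in.
M_n = T(d − a/2) = 794.4 × (34.5 − 2.6475) = 25303.6 kip·in = 25303.6/12 = 2108.63 kip·ft.
φM_n = 0.90 × 2108.63 = 1897.77 kip·ft.

φM_n ≈ 1900 kip·ft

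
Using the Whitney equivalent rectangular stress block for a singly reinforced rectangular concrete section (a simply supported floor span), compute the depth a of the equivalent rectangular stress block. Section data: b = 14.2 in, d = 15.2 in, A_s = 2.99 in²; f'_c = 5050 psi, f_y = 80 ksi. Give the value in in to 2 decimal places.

a ≈ 3.92 in

T = A_s f_y = 2.99 × 80 = 239.2 kips.
a = T/(0.85 f'_c b) = 239.2/(0.85 × 5.05 × 14.2) = 3.92 in.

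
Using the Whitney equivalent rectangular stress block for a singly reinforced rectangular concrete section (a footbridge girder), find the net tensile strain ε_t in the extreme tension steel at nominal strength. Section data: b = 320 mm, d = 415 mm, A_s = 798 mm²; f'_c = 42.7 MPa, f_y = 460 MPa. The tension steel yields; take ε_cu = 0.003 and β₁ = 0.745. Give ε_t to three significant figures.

ε_t ≈ 0.0263

a = A_s f_y/(0.85 f'_c b) = 31.61 mm.
β₁ = 0.745, so c = a/β₁ = 31.61/0.745 = 42.43 mm.
From the linear strain diagram with ε_cu = 0.003: ε_t = 0.003 (d − c)/c = 0.003 × (415 − 42.43)/42.43 = 0.0263.
Since ε_t ≥ 0.005, the section is tension-controlled.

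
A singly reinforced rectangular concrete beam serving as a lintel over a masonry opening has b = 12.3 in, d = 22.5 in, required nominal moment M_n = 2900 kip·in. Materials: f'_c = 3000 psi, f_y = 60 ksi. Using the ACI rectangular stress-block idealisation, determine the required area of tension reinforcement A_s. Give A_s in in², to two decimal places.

A_s ≈ 2.39 in²

From M_n = 0.85 f'_c a b (d − a/2):
a = d − √(d² − 2M_n/(0.85 f'_c b)) = 22.5 − √(22.5² − 2 × 2900/(0.85 × 3 × 12.3)) = 4.574 in.
A_s = 0.85 f'_c a b / f_y = 0.85 × 3 × 4.574 × 12.3 / 60 = 2.391 in².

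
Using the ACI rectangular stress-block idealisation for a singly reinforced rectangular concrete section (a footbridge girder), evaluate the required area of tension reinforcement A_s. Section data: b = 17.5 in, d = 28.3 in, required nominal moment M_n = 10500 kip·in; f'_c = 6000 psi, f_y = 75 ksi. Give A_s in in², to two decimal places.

A_s ≈ 5.38 in²

From M_n = 0.85 f'_c a b (d − a/2):
a = d − √(d² − 2M_n/(0.85 f'_c b)) = 28.3 − √(28.3² − 2 × 10500/(0.85 × 6 × 17.5)) = 4.518 in.
A_s = 0.85 f'_c a b / f_y = 0.85 × 6 × 4.518 × 17.5 / 75 = 5.376 in².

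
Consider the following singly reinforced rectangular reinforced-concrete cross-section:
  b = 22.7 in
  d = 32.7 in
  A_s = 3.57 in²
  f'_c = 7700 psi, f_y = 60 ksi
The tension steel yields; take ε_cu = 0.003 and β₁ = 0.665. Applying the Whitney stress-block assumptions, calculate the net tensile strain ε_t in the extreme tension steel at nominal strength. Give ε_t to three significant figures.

a = A_s f_y/(0.85 f'_c b) = 1.442 in.
β₁ = 0.665, so c = a/β₁ = 1.442/0.665 = 2.168 in.
From the linear strain diagram with ε_cu = 0.003: ε_t = 0.003 (d − c)/c = 0.003 × (32.7 − 2.168)/2.168 = 0.0422.
Since ε_t ≥ 0.005, the section is tension-controlled.

ε_t ≈ 0.0422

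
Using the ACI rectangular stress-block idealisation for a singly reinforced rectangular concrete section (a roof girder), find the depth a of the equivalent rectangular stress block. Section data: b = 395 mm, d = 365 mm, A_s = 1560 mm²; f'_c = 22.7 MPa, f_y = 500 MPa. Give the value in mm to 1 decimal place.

T = A_s f_y = 1560 × 500 = 780000 N = 780 kN.
Setting C = 0.85 f'_c a b equal to T: a = 780000/(0.85 × 22.7 × 395) = 102.3 mm.

a ≈ 102.3 mm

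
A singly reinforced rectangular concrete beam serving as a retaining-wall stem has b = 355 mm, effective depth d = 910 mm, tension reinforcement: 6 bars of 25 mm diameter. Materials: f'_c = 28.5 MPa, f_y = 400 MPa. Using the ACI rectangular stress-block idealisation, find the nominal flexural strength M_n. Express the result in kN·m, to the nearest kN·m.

M_n ≈ 992 kN·m

A_s = 6 × 491 = 2946 mm².
T = A_s f_y = 2946 × 400 = 1178400 N = 1178.4 kN.
From C = T: a = T/(0.85 f'_c b) = 1178400/(0.85 × 28.5 × 355) = 137.03 mm.
M_n = T(d − a/2) = 1178.4 kN × (910 − 68.515) mm = 991.61 kN·m.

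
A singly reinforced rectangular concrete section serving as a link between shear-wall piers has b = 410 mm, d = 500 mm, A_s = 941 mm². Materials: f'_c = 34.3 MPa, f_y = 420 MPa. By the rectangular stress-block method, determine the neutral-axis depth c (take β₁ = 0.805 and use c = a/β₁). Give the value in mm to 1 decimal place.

T = A_s f_y = 941 × 420 = 395220 N = 395.22 kN.
Setting C = 0.85 f'_c a b equal to T: a = 395220/(0.85 × 34.3 × 410) = 33.063 mm.
With β₁ = 0.805, c = a/β₁ = 33.063/0.805 = 41.1 mm.

c ≈ 41.1 mm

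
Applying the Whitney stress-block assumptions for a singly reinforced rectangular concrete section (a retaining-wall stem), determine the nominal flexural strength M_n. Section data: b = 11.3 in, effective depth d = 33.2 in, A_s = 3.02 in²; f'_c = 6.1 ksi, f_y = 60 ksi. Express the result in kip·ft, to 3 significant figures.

T = A_s f_y = 3.02 × 60 = 181.2 kips.
a = T/(0.85 f'_c b) = 181.2/(0.85 × 6.1 × 11.3) = 3.093 in.
M_n = T(d − a/2) = 181.2 × (33.2 − 1.5465) = 5735.6 kip·in = 5735.6/12 = 477.97 kip·ft.

M_n ≈ 478 kip·ft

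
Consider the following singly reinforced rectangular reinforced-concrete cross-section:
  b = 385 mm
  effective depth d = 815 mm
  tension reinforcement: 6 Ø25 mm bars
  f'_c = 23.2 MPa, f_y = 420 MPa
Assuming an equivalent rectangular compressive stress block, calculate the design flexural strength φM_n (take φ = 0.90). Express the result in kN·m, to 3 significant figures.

φM_n ≈ 817 kN·m

A_s = 6 × 491 = 2946 mm².
T = A_s f_y = 2946 × 420 = 1237320 N = 1237.32 kN.
From C = T: a = T/(0.85 f'_c b) = 1237320/(0.85 × 23.2 × 385) = 162.97 mm.
M_n = T(d − a/2) = 1237.32 kN × (815 − 81.485) mm = 907.59 kN·m.
φM_n = 0.90 × 907.59 = 816.83 kN·m.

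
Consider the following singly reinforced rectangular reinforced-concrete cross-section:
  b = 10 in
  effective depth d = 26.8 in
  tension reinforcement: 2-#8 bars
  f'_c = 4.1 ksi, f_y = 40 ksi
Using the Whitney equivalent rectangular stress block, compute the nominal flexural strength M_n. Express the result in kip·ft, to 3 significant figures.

M_n ≈ 136 kip·ft

A_s = 2 × 0.79 = 1.58 in².
T = A_s f_y = 1.58 × 40 = 63.2 kips.
a = T/(0.85 f'_c b) = 63.2/(0.85 × 4.1 × 10) = 1.813 in.
M_n = T(d − a/2) = 63.2 × (26.8 − 0.9065) = 1636.5 kip·in = 1636.5/12 = 136.38 kip·ft.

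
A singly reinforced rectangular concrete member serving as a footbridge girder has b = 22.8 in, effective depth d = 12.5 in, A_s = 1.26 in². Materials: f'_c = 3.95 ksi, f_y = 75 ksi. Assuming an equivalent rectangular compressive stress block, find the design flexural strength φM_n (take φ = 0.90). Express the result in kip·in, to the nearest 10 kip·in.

φM_n ≈ 1010 kip·in

T = A_s f_y = 1.26 × 75 = 94.5 kips.
a = T/(0.85 f'_c b) = 94.5/(0.85 × 3.95 × 22.8) = 1.234 in.
M_n = T(d − a/2) = 94.5 × (12.5 − 0.617) = 1122.9 kip·in.
φM_n = 0.90 × 1122.9 = 1010.6 kip·in.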